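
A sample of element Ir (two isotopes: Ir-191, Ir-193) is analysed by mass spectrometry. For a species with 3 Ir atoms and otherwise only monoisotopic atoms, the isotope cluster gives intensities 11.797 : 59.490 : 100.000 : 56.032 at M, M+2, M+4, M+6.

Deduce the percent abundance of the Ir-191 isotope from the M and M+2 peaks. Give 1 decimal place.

Write p for the Ir-191 fraction. I(M+2)/I(M) = [C(3,1)·p^2·(1−p)] / p^3 = 3·(1−p)/p = 59.490/11.797 = 5.0428
(1−p)/p = 5.0428/3 = 1.6809  ⇒  p = 1/(1 + 1.6809) = 0.3730
Ir-191: 37.3%, Ir-193: 62.7%.

37.3%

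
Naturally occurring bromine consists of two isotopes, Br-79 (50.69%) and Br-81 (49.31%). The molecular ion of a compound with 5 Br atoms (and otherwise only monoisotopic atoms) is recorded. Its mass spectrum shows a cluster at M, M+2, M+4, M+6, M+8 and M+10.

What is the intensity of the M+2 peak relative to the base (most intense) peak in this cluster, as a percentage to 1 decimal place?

Term probabilities: M 0.0335, M+2 0.1628, M+4 0.3167, M+6 0.3081, M+8 0.1498, M+10 0.0292. Base peak = M+4.
P(M+4) = C(5,2) × 0.5069^3 × 0.4931^2 = 10 × 0.13024674 × 0.24314761 = 0.316692 (base)
P(M+2) = C(5,1) × 0.5069^4 × 0.4931^1 = 5 × 0.06602207 × 0.4931 = 0.162777
Relative intensity = 0.162777 / 0.316692 × 100 = 51.4

51.4%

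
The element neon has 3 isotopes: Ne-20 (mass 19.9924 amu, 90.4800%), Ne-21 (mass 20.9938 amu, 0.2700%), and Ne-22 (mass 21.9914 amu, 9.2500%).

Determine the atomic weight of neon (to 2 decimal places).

Weight each isotope mass by its fractional abundance: 0.904800 × 19.9924 + 0.002700 × 20.9938 + 0.092500 × 21.9914
= 18.08912 + 0.05668 + 2.03420 = 20.18000 amu

20.18 amu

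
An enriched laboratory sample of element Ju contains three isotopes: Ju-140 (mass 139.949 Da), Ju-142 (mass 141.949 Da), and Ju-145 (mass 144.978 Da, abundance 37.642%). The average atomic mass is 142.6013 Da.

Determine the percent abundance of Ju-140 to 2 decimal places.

24.39%

Let x and y be the fractions of Ju-140 and Ju-142. Then x + y = 1 − 0.37642 = 0.62358 and 139.949x + 141.949y = 142.6013 − 0.37642×144.978 = 88.02868124.
Substituting: 139.949x + 141.949(0.62358 − x) = 88.02868124
(139.949 − 141.949)x = -0.48787618  ⇒  x = 0.24394, y = 0.37964
Ju-140: 24.39%, Ju-142: 37.96%.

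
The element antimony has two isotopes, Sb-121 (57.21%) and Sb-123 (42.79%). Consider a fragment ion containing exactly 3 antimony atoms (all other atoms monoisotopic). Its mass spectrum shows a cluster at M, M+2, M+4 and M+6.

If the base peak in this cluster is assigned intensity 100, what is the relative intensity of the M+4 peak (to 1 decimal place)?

(0.5721 + 0.4279)^3 gives M 0.1872, M+2 0.4202, M+4 0.3143, M+6 0.0783; the largest is M+2.
P(M+2) = C(3,1) × 0.5721^2 × 0.4279^1 = 3 × 0.32729841 × 0.4279 = 0.420153 (base)
P(M+4) = C(3,2) × 0.5721^1 × 0.4279^2 = 3 × 0.5721 × 0.18309841 = 0.314252
Relative intensity = 0.314252 / 0.420153 × 100 = 74.8

74.8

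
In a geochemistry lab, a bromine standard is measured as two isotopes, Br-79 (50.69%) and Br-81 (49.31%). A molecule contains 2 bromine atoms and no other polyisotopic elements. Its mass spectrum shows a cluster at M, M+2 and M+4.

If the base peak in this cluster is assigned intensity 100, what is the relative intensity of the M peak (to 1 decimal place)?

(0.5069 + 0.4931)^2 gives M 0.2569, M+2 0.4999, M+4 0.2431; the largest is M+2.
P(M+2) = C(2,1) × 0.5069^1 × 0.4931^1 = 2 × 0.5069 × 0.4931 = 0.499905 (base)
P(M) = C(2,0) × 0.5069^2 × 0.4931^0 = 1 × 0.25694761 × 1.0000 = 0.256948
Relative intensity = 0.256948 / 0.499905 × 100 = 51.4

51.4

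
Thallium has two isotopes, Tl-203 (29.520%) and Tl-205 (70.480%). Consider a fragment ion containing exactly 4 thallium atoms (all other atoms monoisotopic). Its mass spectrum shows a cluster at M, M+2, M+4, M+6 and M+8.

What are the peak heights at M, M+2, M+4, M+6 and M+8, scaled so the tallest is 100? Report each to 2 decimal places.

Each Tl atom is independently Tl-203 (p = 0.29520) or Tl-205 (q = 0.70480); the cluster is the binomial expansion (p + q)^4.
P(M) = 0.29520^4 = 0.007594
P(M+2) = 4 × 0.29520^3 × 0.70480^1 = 0.072523
P(M+4) = 6 × 0.29520^2 × 0.70480^2 = 0.259726
P(M+6) = 4 × 0.29520^1 × 0.70480^3 = 0.413403
P(M+8) = 0.70480^4 = 0.246754
The M+6 peak is largest (0.413403); scaling to 100 gives 1.84 : 17.54 : 62.83 : 100.00 : 59.69.

1.84 : 17.54 : 62.83 : 100.00 : 59.69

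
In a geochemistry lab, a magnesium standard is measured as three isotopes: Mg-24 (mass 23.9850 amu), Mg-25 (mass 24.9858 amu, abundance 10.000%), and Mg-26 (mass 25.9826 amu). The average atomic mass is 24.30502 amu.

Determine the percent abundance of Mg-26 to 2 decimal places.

11.01%

Let x and y be the fractions of Mg-24 and Mg-26. Then x + y = 1 − 0.10000 = 0.90000 and 23.9850x + 25.9826y = 24.30502 − 0.10000×24.9858 = 21.80644.
Substituting: 23.9850x + 25.9826(0.90000 − x) = 21.80644
(23.9850 − 25.9826)x = -1.5779  ⇒  x = 0.78990, y = 0.11010
Mg-24: 78.99%, Mg-26: 11.01%.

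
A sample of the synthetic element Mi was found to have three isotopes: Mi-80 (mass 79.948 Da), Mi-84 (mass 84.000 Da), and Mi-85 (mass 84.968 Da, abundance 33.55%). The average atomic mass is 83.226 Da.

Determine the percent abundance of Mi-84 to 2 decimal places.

The remaining 66.45% is split between Mi-80 (fraction x) and Mi-84 (fraction 0.6645 − x).
Substituting: 79.948x + 84.000(0.6645 − x) = 54.719236
(79.948 − 84.000)x = -1.098764  ⇒  x = 0.27117, y = 0.39333
Mi-80: 27.12%, Mi-84: 39.33%.

39.33%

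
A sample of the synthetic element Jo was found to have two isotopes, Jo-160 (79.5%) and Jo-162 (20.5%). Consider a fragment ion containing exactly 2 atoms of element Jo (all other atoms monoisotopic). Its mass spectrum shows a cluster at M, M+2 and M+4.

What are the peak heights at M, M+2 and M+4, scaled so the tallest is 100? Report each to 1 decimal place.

The 2 Jo atoms are independent, so intensities follow the terms of (0.795 + 0.205)^2.
P(M) = 0.795^2 = 0.632025
P(M+2) = 2 × 0.795^1 × 0.205^1 = 0.325950
P(M+4) = 0.205^2 = 0.042025
The M peak is largest (0.632025); scaling to 100 gives 100.0 : 51.6 : 6.6.

100.0 : 51.6 : 6.6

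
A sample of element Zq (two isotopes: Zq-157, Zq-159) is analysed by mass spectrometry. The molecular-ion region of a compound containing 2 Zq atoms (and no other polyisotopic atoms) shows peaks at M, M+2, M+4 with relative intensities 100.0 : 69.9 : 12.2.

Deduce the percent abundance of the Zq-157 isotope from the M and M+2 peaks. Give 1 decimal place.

74.1%

Write p for the Zq-157 fraction. I(M+2)/I(M) = [C(2,1)·p^1·(1−p)] / p^2 = 2·(1−p)/p = 69.9/100.0 = 0.6990
(1−p)/p = 0.6990/2 = 0.3495  ⇒  p = 1/(1 + 0.3495) = 0.7410
Zq-157: 74.1%, Zq-159: 25.9%.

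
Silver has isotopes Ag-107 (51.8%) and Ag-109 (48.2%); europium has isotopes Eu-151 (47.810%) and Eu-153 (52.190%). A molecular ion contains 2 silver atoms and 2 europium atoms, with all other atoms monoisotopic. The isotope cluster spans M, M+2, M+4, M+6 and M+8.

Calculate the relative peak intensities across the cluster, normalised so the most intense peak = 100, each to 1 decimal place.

16.3 : 66.1 : 100.0 : 67.1 : 16.9

Silver pattern (n=2): 0.268324 : 0.499352 : 0.232324
Europium pattern (n=2): 0.22857961 : 0.49904078 : 0.27237961
Convolve the two distributions (both contribute in 2-u steps):
  M: 0.268324×0.22857961 = 0.061333
  M+2: 0.268324×0.49904078 + 0.499352×0.22857961 = 0.248046
  M+4: 0.268324×0.27237961 + 0.499352×0.49904078 + 0.232324×0.22857961 = 0.375388
  M+6: 0.499352×0.27237961 + 0.232324×0.49904078 = 0.251952
  M+8: 0.232324×0.27237961 = 0.063280
Scale to base peak (0.375388) = 100: 16.3 : 66.1 : 100.0 : 67.1 : 16.9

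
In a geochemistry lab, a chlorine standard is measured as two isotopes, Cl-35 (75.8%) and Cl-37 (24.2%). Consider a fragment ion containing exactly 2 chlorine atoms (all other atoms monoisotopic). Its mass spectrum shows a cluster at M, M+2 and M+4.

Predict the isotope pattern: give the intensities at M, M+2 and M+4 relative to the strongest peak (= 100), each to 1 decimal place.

Each Cl atom is independently Cl-35 (p = 0.758) or Cl-37 (q = 0.242); the cluster is the binomial expansion (p + q)^2.
P(M) = 0.758^2 = 0.574564
P(M+2) = 2 × 0.758^1 × 0.242^1 = 0.366872
P(M+4) = 0.242^2 = 0.058564
The M peak is largest (0.574564); scaling to 100 gives 100.0 : 63.9 : 10.2.

100.0 : 63.9 : 10.2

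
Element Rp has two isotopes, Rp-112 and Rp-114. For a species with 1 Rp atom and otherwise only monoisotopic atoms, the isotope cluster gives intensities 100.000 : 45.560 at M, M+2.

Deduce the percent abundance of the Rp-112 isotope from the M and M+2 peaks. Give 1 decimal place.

68.7%

Write p for the Rp-112 fraction. I(M+2)/I(M) = [C(1,1)·p^0·(1−p)] / p^1 = 1·(1−p)/p = 45.560/100.000 = 0.4556
(1−p)/p = 0.4556/1 = 0.4556  ⇒  p = 1/(1 + 0.4556) = 0.6870
Rp-112: 68.7%, Rp-114: 31.3%.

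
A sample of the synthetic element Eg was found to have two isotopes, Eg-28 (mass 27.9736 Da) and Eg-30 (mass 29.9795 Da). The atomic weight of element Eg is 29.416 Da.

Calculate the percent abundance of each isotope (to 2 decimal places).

Writing the weighted mean with unknown fraction x of Eg-28:
27.9736·x + 29.9795·(1 − x) = 29.416
(27.9736 − 29.9795)·x = 29.416 − 29.9795
x = -0.5635 / -2.0059 = 0.28092 → 28.09% Eg-28, 71.91% Eg-30.

Eg-28: 28.09%, Eg-30: 71.91%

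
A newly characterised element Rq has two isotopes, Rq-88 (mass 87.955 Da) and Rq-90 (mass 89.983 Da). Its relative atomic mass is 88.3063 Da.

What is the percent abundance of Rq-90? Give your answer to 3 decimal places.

Let x be the fractional abundance of Rq-88; then Rq-90 has abundance 1 − x.
87.955·x + 89.983·(1 − x) = 88.3063
(87.955 − 89.983)·x = 88.3063 − 89.983
x = -1.6767 / -2.028 = 0.82678 → 82.678% Rq-88, 17.322% Rq-90.

17.322%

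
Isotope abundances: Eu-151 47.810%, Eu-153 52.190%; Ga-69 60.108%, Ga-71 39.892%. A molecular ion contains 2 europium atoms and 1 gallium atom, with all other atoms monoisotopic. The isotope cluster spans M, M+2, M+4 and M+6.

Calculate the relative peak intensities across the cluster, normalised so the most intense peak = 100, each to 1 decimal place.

35.1 : 100.0 : 92.8 : 27.8

Europium pattern (n=2): 0.22857961 : 0.49904078 : 0.27237961
Gallium pattern (n=1): 0.60108 : 0.39892
Convolve the two distributions (both contribute in 2-u steps):
  M: 0.22857961×0.60108 = 0.137395
  M+2: 0.22857961×0.39892 + 0.49904078×0.60108 = 0.391148
  M+4: 0.49904078×0.39892 + 0.27237961×0.60108 = 0.362799
  M+6: 0.27237961×0.39892 = 0.108658
Scale to base peak (0.391148) = 100: 35.1 : 100.0 : 92.8 : 27.8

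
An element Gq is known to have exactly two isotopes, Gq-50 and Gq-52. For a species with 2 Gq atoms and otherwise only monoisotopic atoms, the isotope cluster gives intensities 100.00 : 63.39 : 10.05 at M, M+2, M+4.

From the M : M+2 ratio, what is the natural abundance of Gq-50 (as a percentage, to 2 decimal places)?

75.93%

If p is the fraction of Gq that is Gq-50, then I(M+2)/I(M) = [C(2,1)·p^1·(1−p)] / p^2 = 2·(1−p)/p = 63.39/100.00 = 0.6339
(1−p)/p = 0.6339/2 = 0.3170  ⇒  p = 1/(1 + 0.3170) = 0.7593
Gq-50: 75.93%, Gq-52: 24.07%.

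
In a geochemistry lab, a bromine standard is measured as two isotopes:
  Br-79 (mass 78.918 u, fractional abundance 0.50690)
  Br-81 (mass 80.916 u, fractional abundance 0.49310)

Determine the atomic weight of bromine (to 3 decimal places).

79.903 u

The abundance-weighted mean is 0.50690 × 78.918 + 0.49310 × 80.916
= 40.0035 + 39.8997 = 79.9032 u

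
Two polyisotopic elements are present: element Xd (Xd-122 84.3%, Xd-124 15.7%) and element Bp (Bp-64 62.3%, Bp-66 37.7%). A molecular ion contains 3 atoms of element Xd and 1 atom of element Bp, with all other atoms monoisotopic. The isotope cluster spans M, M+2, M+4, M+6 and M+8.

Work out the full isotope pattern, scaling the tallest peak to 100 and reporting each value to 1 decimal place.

85.9 : 100.0 : 38.0 : 6.0 : 0.3

Element Xd pattern (n=3): 0.59907711 : 0.33471568 : 0.06233732 : 0.00386989
Element Bp pattern (n=1): 0.6230 : 0.3770
Convolve the two distributions (both contribute in 2-u steps):
  M: 0.59907711×0.6230 = 0.373225
  M+2: 0.59907711×0.3770 + 0.33471568×0.6230 = 0.434380
  M+4: 0.33471568×0.3770 + 0.06233732×0.6230 = 0.165024
  M+6: 0.06233732×0.3770 + 0.00386989×0.6230 = 0.025912
  M+8: 0.00386989×0.3770 = 0.001459
Scale to base peak (0.434380) = 100: 85.9 : 100.0 : 38.0 : 6.0 : 0.3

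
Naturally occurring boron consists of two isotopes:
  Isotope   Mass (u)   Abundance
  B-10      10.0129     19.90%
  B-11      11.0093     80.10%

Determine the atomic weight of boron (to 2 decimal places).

Ar = Σ fᵢ·mᵢ = 0.1990 × 10.0129 + 0.8010 × 11.0093
= 1.99257 + 8.81845 = 10.81102 u

10.81 u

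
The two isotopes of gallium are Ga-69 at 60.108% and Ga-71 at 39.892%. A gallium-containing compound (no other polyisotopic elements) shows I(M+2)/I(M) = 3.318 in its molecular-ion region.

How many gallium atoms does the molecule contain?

5

With n Ga atoms, P(M+2)/P(M) = C(n,1)·p^(n−1)q / p^n = n·q/p = n · 0.39892/0.60108.
n = 3.318 × 0.60108/0.39892 = 5.00 ≈ 5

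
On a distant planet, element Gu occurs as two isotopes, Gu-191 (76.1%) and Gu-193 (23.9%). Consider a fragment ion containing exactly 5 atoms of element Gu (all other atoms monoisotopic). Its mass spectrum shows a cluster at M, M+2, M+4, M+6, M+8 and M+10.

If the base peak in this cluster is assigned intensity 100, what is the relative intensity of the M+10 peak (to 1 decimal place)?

Binomial terms of (0.761 + 0.239)^5: M 0.2552, M+2 0.4008, M+4 0.2517, M+6 0.0791, M+8 0.0124, M+10 0.0008 → M+2 is the base peak.
P(M+2) = C(5,1) × 0.761^4 × 0.239^1 = 5 × 0.33538113 × 0.2390 = 0.400780 (base)
P(M+10) = C(5,5) × 0.761^0 × 0.239^5 = 1 × 1.0000 × 0.00077981 = 0.000780
Relative intensity = 0.000780 / 0.400780 × 100 = 0.2

0.2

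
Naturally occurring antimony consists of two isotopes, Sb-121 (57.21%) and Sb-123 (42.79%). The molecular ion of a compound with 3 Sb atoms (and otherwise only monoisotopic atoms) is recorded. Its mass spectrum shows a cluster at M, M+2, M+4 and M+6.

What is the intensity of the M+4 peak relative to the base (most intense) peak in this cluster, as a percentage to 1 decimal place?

74.8%

Term probabilities: M 0.1872, M+2 0.4202, M+4 0.3143, M+6 0.0783. Base peak = M+2.
P(M+2) = C(3,1) × 0.5721^2 × 0.4279^1 = 3 × 0.32729841 × 0.4279 = 0.420153 (base)
P(M+4) = C(3,2) × 0.5721^1 × 0.4279^2 = 3 × 0.5721 × 0.18309841 = 0.314252
Relative intensity = 0.314252 / 0.420153 × 100 = 74.8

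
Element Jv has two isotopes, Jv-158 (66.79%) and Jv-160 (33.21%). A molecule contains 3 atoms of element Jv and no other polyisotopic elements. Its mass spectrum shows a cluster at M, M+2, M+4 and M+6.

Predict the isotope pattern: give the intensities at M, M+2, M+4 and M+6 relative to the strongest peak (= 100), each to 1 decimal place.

The 3 Jv atoms are independent, so intensities follow the terms of (0.6679 + 0.3321)^3.
P(M) = 0.6679^3 = 0.297944
P(M+2) = 3 × 0.6679^2 × 0.3321^1 = 0.444440
P(M+4) = 3 × 0.6679^1 × 0.3321^2 = 0.220989
P(M+6) = 0.3321^3 = 0.036627
The M+2 peak is largest (0.444440); scaling to 100 gives 67.0 : 100.0 : 49.7 : 8.2.

67.0 : 100.0 : 49.7 : 8.2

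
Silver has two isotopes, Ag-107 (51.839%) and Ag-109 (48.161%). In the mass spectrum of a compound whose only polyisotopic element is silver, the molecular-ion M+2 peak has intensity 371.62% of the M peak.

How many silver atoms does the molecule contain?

4

The M+2/M ratio from n Ag atoms is n · q/p = n · 0.48161/0.51839.
n = 3.7162 × 0.51839/0.48161 = 4.00 ≈ 4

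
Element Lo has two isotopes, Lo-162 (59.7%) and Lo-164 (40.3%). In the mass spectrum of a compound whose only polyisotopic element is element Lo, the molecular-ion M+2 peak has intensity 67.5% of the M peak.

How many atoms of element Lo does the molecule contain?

With n Lo atoms, P(M+2)/P(M) = C(n,1)·p^(n−1)q / p^n = n·q/p = n · 0.403/0.597.
n = 0.675 × 0.597/0.403 = 1.00 ≈ 1

1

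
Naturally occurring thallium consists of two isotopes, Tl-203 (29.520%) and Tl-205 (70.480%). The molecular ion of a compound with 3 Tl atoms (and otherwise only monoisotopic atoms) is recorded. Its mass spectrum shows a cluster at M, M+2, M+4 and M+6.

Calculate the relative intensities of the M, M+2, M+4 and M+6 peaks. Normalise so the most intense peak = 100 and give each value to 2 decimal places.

5.85 : 41.88 : 100.00 : 79.58

Each Tl atom is independently Tl-203 (p = 0.29520) or Tl-205 (q = 0.70480); the cluster is the binomial expansion (p + q)^3.
P(M) = 0.29520^3 = 0.025725
P(M+2) = 3 × 0.29520^2 × 0.70480^1 = 0.184255
P(M+4) = 3 × 0.29520^1 × 0.70480^2 = 0.439916
P(M+6) = 0.70480^3 = 0.350104
The M+4 peak is largest (0.439916); scaling to 100 gives 5.85 : 41.88 : 100.00 : 79.58.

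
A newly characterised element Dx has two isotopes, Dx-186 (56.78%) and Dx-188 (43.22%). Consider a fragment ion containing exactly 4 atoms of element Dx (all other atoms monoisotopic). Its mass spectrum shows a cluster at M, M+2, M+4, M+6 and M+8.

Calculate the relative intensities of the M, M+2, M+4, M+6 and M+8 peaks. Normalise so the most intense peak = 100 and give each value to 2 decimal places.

Expanding (0.5678 + 0.4322)^4:
P(M) = 0.5678^4 = 0.103940
P(M+2) = 4 × 0.5678^3 × 0.4322^1 = 0.316469
P(M+4) = 6 × 0.5678^2 × 0.4322^2 = 0.361336
P(M+6) = 4 × 0.5678^1 × 0.4322^3 = 0.183362
P(M+8) = 0.4322^4 = 0.034893
The M+4 peak is largest (0.361336); scaling to 100 gives 28.77 : 87.58 : 100.00 : 50.75 : 9.66.

28.77 : 87.58 : 100.00 : 50.75 : 9.66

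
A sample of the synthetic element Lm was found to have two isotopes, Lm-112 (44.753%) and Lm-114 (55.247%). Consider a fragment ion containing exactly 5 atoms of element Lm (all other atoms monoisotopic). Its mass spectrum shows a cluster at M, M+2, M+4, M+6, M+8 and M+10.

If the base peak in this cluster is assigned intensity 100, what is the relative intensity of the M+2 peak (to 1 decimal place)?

32.8

Binomial terms of (0.44753 + 0.55247)^5: M 0.0180, M+2 0.1108, M+4 0.2736, M+6 0.3377, M+8 0.2085, M+10 0.0515 → M+6 is the base peak.
P(M+6) = C(5,3) × 0.44753^2 × 0.55247^3 = 10 × 0.2002831 × 0.16862661 = 0.337731 (base)
P(M+2) = C(5,1) × 0.44753^4 × 0.55247^1 = 5 × 0.04011332 × 0.55247 = 0.110807
Relative intensity = 0.110807 / 0.337731 × 100 = 32.8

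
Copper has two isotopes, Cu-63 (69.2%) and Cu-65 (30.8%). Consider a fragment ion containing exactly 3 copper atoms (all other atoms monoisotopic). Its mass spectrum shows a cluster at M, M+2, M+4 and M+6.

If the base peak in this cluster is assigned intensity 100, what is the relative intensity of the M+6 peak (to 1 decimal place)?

6.6

(0.692 + 0.308)^3 gives M 0.3314, M+2 0.4425, M+4 0.1969, M+6 0.0292; the largest is M+2.
P(M+2) = C(3,1) × 0.692^2 × 0.308^1 = 3 × 0.478864 × 0.3080 = 0.442470 (base)
P(M+6) = C(3,3) × 0.692^0 × 0.308^3 = 1 × 1.0000 × 0.02921811 = 0.029218
Relative intensity = 0.029218 / 0.442470 × 100 = 6.6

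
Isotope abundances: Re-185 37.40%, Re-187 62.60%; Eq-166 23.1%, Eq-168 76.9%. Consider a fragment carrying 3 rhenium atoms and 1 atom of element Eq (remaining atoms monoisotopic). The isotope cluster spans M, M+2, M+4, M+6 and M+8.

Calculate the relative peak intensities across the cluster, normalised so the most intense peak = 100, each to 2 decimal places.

3.06 : 25.56 : 76.90 : 100.00 : 47.78

Rhenium pattern (n=3): 0.05231362 : 0.26268713 : 0.43968487 : 0.24531438
Element Eq pattern (n=1): 0.2310 : 0.7690
Convolve the two distributions (both contribute in 2-u steps):
  M: 0.05231362×0.2310 = 0.012084
  M+2: 0.05231362×0.7690 + 0.26268713×0.2310 = 0.100910
  M+4: 0.26268713×0.7690 + 0.43968487×0.2310 = 0.303574
  M+6: 0.43968487×0.7690 + 0.24531438×0.2310 = 0.394785
  M+8: 0.24531438×0.7690 = 0.188647
Scale to base peak (0.394785) = 100: 3.06 : 25.56 : 76.90 : 100.00 : 47.78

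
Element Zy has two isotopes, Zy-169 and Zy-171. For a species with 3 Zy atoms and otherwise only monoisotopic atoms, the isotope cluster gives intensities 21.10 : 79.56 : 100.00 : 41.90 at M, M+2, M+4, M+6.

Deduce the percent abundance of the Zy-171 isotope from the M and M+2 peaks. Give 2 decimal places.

Write p for the Zy-169 fraction. I(M+2)/I(M) = [C(3,1)·p^2·(1−p)] / p^3 = 3·(1−p)/p = 79.56/21.10 = 3.7706
(1−p)/p = 3.7706/3 = 1.2569  ⇒  p = 1/(1 + 1.2569) = 0.4431
Zy-169: 44.31%, Zy-171: 55.69%.

55.69%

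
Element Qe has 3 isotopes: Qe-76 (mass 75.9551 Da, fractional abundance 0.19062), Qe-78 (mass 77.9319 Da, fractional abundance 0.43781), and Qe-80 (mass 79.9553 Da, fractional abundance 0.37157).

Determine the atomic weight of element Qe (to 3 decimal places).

Average mass = Σ (abundance × isotope mass) = 0.19062 × 75.9551 + 0.43781 × 77.9319 + 0.37157 × 79.9553
= 14.47856 + 34.11937 + 29.70899 = 78.30692 Da

78.307 Da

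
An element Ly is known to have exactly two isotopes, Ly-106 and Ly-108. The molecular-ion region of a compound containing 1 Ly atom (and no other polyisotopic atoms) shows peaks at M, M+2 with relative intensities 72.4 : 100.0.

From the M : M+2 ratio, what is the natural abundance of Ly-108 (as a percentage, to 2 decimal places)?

58.00%

If p is the fraction of Ly that is Ly-106, then I(M+2)/I(M) = [C(1,1)·p^0·(1−p)] / p^1 = 1·(1−p)/p = 100.0/72.4 = 1.3812
(1−p)/p = 1.3812/1 = 1.3812  ⇒  p = 1/(1 + 1.3812) = 0.4200
Ly-106: 42.00%, Ly-108: 58.00%.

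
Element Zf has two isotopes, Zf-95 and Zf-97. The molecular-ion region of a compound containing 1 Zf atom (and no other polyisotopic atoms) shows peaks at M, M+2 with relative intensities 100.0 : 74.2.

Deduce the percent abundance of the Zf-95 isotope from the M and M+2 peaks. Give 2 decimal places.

57.41%

Let p = fractional abundance of Zf-95. I(M+2)/I(M) = [C(1,1)·p^0·(1−p)] / p^1 = 1·(1−p)/p = 74.2/100.0 = 0.7420
(1−p)/p = 0.7420/1 = 0.7420  ⇒  p = 1/(1 + 0.7420) = 0.5741
Zf-95: 57.41%, Zf-97: 42.59%.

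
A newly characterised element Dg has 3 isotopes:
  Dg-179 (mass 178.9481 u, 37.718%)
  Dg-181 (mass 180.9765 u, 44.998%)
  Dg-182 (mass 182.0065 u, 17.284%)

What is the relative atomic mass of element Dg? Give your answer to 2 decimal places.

The abundance-weighted mean is 0.37718 × 178.9481 + 0.44998 × 180.9765 + 0.17284 × 182.0065
= 67.49564 + 81.43581 + 31.45800 = 180.38945 u

180.39 u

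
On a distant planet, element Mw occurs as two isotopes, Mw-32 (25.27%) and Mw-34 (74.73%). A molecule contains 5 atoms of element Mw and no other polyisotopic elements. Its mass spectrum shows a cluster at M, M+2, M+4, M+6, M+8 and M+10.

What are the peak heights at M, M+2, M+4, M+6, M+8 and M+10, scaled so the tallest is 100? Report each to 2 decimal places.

0.26 : 3.87 : 22.87 : 67.63 : 100.00 : 59.15

The 5 Mw atoms are independent, so intensities follow the terms of (0.2527 + 0.7473)^5.
P(M) = 0.2527^5 = 0.001030
P(M+2) = 5 × 0.2527^4 × 0.7473^1 = 0.015237
P(M+4) = 10 × 0.2527^3 × 0.7473^2 = 0.090117
P(M+6) = 10 × 0.2527^2 × 0.7473^3 = 0.266499
P(M+8) = 5 × 0.2527^1 × 0.7473^4 = 0.394053
P(M+10) = 0.7473^5 = 0.233064
The M+8 peak is largest (0.394053); scaling to 100 gives 0.26 : 3.87 : 22.87 : 67.63 : 100.00 : 59.15.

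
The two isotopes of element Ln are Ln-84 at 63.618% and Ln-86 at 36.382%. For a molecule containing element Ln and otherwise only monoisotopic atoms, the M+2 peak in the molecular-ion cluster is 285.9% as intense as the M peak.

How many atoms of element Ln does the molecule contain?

5

The M+2/M ratio from n Ln atoms is n · q/p = n · 0.36382/0.63618.
n = 2.859 × 0.63618/0.36382 = 5.00 ≈ 5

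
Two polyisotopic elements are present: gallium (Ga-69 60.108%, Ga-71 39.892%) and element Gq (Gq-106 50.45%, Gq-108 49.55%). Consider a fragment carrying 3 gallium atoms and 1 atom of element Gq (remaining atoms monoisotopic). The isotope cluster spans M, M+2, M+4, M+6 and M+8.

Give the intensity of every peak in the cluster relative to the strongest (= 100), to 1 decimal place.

30.5 : 90.7 : 100.0 : 48.5 : 8.8

Gallium pattern (n=3): 0.2171685 : 0.432386 : 0.2869625 : 0.063483
Element Gq pattern (n=1): 0.5045 : 0.4955
Convolve the two distributions (both contribute in 2-u steps):
  M: 0.2171685×0.5045 = 0.109562
  M+2: 0.2171685×0.4955 + 0.432386×0.5045 = 0.325746
  M+4: 0.432386×0.4955 + 0.2869625×0.5045 = 0.359020
  M+6: 0.2869625×0.4955 + 0.063483×0.5045 = 0.174217
  M+8: 0.063483×0.4955 = 0.031456
Scale to base peak (0.359020) = 100: 30.5 : 90.7 : 100.0 : 48.5 : 8.8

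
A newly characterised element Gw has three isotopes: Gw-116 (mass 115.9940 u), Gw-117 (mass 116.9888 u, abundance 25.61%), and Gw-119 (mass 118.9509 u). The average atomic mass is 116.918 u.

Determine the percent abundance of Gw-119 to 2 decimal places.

22.63%

The remaining 74.39% is split between Gw-116 (fraction x) and Gw-119 (fraction 0.7439 − x).
Substituting: 115.9940x + 118.9509(0.7439 − x) = 86.95716832
(115.9940 − 118.9509)x = -1.53040619  ⇒  x = 0.51757, y = 0.22633
Gw-116: 51.76%, Gw-119: 22.63%.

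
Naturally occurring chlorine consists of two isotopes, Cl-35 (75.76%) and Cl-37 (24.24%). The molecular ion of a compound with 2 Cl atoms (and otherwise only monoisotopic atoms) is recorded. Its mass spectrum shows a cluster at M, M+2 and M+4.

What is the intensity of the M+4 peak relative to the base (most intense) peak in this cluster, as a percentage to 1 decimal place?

(0.7576 + 0.2424)^2 gives M 0.5740, M+2 0.3673, M+4 0.0588; the largest is M.
P(M) = C(2,0) × 0.7576^2 × 0.2424^0 = 1 × 0.57395776 × 1.0000 = 0.573958 (base)
P(M+4) = C(2,2) × 0.7576^0 × 0.2424^2 = 1 × 1.0000 × 0.05875776 = 0.058758
Relative intensity = 0.058758 / 0.573958 × 100 = 10.2

10.2%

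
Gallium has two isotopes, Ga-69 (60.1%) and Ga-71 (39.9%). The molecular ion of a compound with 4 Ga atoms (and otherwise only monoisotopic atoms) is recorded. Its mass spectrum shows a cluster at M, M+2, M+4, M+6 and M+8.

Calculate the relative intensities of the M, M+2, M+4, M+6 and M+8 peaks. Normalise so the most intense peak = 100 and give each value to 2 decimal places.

37.66 : 100.00 : 99.58 : 44.08 : 7.32

Expanding (0.601 + 0.399)^4:
P(M) = 0.601^4 = 0.130466
P(M+2) = 4 × 0.601^3 × 0.399^1 = 0.346463
P(M+4) = 6 × 0.601^2 × 0.399^2 = 0.345021
P(M+6) = 4 × 0.601^1 × 0.399^3 = 0.152705
P(M+8) = 0.399^4 = 0.025345
The M+2 peak is largest (0.346463); scaling to 100 gives 37.66 : 100.00 : 99.58 : 44.08 : 7.32.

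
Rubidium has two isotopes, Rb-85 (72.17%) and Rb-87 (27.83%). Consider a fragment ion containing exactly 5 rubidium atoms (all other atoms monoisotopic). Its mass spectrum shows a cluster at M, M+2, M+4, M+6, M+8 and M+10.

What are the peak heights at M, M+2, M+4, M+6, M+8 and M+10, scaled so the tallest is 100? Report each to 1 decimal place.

51.9 : 100.0 : 77.1 : 29.7 : 5.7 : 0.4

Each Rb atom is independently Rb-85 (p = 0.7217) or Rb-87 (q = 0.2783); the cluster is the binomial expansion (p + q)^5.
P(M) = 0.7217^5 = 0.195787
P(M+2) = 5 × 0.7217^4 × 0.2783^1 = 0.377494
P(M+4) = 10 × 0.7217^3 × 0.2783^2 = 0.291136
P(M+6) = 10 × 0.7217^2 × 0.2783^3 = 0.112267
P(M+8) = 5 × 0.7217^1 × 0.2783^4 = 0.021646
P(M+10) = 0.2783^5 = 0.001669
The M+2 peak is largest (0.377494); scaling to 100 gives 51.9 : 100.0 : 77.1 : 29.7 : 5.7 : 0.4.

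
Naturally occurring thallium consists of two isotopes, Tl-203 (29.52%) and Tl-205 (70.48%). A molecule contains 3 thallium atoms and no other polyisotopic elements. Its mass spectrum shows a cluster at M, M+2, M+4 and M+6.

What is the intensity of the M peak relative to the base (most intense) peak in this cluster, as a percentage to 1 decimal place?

Term probabilities: M 0.0257, M+2 0.1843, M+4 0.4399, M+6 0.3501. Base peak = M+4.
P(M+4) = C(3,2) × 0.2952^1 × 0.7048^2 = 3 × 0.2952 × 0.49674304 = 0.439916 (base)
P(M) = C(3,0) × 0.2952^3 × 0.7048^0 = 1 × 0.02572463 × 1.0000 = 0.025725
Relative intensity = 0.025725 / 0.439916 × 100 = 5.8

5.8%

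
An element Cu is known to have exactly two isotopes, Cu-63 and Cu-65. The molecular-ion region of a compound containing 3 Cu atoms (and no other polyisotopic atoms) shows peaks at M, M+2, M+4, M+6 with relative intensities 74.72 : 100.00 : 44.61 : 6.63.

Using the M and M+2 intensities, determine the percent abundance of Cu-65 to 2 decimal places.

30.85%

Write p for the Cu-63 fraction. I(M+2)/I(M) = [C(3,1)·p^2·(1−p)] / p^3 = 3·(1−p)/p = 100.00/74.72 = 1.3383
(1−p)/p = 1.3383/3 = 0.4461  ⇒  p = 1/(1 + 0.4461) = 0.6915
Cu-63: 69.15%, Cu-65: 30.85%.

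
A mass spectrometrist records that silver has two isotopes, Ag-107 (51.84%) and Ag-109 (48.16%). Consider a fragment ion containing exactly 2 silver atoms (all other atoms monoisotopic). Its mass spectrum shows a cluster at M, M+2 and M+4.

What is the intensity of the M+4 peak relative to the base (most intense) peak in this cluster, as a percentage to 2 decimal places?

Binomial terms of (0.5184 + 0.4816)^2: M 0.2687, M+2 0.4993, M+4 0.2319 → M+2 is the base peak.
P(M+2) = C(2,1) × 0.5184^1 × 0.4816^1 = 2 × 0.5184 × 0.4816 = 0.499323 (base)
P(M+4) = C(2,2) × 0.5184^0 × 0.4816^2 = 1 × 1.0000 × 0.23193856 = 0.231939
Relative intensity = 0.231939 / 0.499323 × 100 = 46.45

46.45%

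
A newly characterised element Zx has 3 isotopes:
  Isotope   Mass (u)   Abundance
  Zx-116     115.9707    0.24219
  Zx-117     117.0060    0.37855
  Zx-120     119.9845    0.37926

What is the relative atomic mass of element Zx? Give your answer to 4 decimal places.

Weight each isotope mass by its fractional abundance: 0.24219 × 115.9707 + 0.37855 × 117.0060 + 0.37926 × 119.9845
= 28.08694 + 44.29262 + 45.50532 = 117.88488 u

117.8849 u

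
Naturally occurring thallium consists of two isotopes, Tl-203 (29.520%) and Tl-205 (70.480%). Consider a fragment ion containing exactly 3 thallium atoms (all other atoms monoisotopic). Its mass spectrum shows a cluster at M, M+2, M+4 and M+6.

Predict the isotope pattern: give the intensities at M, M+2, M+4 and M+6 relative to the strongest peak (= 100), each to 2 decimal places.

Each Tl atom is independently Tl-203 (p = 0.29520) or Tl-205 (q = 0.70480); the cluster is the binomial expansion (p + q)^3.
P(M) = 0.29520^3 = 0.025725
P(M+2) = 3 × 0.29520^2 × 0.70480^1 = 0.184255
P(M+4) = 3 × 0.29520^1 × 0.70480^2 = 0.439916
P(M+6) = 0.70480^3 = 0.350104
The M+4 peak is largest (0.439916); scaling to 100 gives 5.85 : 41.88 : 100.00 : 79.58.

5.85 : 41.88 : 100.00 : 79.58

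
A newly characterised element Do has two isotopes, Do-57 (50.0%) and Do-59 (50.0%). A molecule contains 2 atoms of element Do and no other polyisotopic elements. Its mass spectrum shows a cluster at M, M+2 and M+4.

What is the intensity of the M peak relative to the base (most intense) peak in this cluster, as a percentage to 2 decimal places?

50.00%

Term probabilities: M 0.2500, M+2 0.5000, M+4 0.2500. Base peak = M+2.
P(M+2) = C(2,1) × 0.500^1 × 0.500^1 = 2 × 0.5000 × 0.5000 = 0.500000 (base)
P(M) = C(2,0) × 0.500^2 × 0.500^0 = 1 × 0.2500 × 1.0000 = 0.250000
Relative intensity = 0.250000 / 0.500000 × 100 = 50.00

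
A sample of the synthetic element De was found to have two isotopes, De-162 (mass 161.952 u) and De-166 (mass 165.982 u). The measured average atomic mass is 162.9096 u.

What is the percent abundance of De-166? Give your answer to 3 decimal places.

23.762%

With x = fraction of De-162 (so De-166 is 1 − x):
161.952·x + 165.982·(1 − x) = 162.9096
(161.952 − 165.982)·x = 162.9096 − 165.982
x = -3.0724 / -4.030 = 0.76238 → 76.238% De-162, 23.762% De-166.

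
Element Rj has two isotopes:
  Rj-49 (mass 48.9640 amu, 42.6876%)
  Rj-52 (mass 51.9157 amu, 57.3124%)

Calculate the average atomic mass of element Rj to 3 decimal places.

50.656 amu

The abundance-weighted mean is 0.426876 × 48.9640 + 0.573124 × 51.9157
= 20.90156 + 29.75413 = 50.65569 amu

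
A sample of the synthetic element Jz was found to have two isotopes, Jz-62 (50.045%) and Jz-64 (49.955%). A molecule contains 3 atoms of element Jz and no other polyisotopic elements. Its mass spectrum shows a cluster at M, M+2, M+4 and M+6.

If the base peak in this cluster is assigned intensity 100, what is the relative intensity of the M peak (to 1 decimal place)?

33.4

(0.50045 + 0.49955)^3 gives M 0.1253, M+2 0.3753, M+4 0.3747, M+6 0.1247; the largest is M+2.
P(M+2) = C(3,1) × 0.50045^2 × 0.49955^1 = 3 × 0.2504502 × 0.49955 = 0.375337 (base)
P(M) = C(3,0) × 0.50045^3 × 0.49955^0 = 1 × 0.1253378 × 1.0000 = 0.125338
Relative intensity = 0.125338 / 0.375337 × 100 = 33.4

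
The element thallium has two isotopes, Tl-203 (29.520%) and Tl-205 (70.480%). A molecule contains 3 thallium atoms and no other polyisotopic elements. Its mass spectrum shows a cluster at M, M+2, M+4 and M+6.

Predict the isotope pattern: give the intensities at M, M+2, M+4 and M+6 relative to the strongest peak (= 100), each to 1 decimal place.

Each Tl atom is independently Tl-203 (p = 0.29520) or Tl-205 (q = 0.70480); the cluster is the binomial expansion (p + q)^3.
P(M) = 0.29520^3 = 0.025725
P(M+2) = 3 × 0.29520^2 × 0.70480^1 = 0.184255
P(M+4) = 3 × 0.29520^1 × 0.70480^2 = 0.439916
P(M+6) = 0.70480^3 = 0.350104
The M+4 peak is largest (0.439916); scaling to 100 gives 5.8 : 41.9 : 100.0 : 79.6.

5.8 : 41.9 : 100.0 : 79.6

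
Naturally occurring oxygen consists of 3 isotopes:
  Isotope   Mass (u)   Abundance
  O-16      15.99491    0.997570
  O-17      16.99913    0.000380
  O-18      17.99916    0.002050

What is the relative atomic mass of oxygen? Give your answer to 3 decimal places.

Ar = Σ fᵢ·mᵢ = 0.997570 × 15.99491 + 0.000380 × 16.99913 + 0.002050 × 17.99916
= 15.956042 + 0.006460 + 0.036898 = 15.999400 u

15.999 u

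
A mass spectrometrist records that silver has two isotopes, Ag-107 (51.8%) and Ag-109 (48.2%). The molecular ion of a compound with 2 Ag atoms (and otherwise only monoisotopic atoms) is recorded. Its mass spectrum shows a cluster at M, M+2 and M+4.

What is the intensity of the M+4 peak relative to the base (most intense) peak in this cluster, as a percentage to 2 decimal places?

46.53%

(0.518 + 0.482)^2 gives M 0.2683, M+2 0.4994, M+4 0.2323; the largest is M+2.
P(M+2) = C(2,1) × 0.518^1 × 0.482^1 = 2 × 0.5180 × 0.4820 = 0.499352 (base)
P(M+4) = C(2,2) × 0.518^0 × 0.482^2 = 1 × 1.0000 × 0.232324 = 0.232324
Relative intensity = 0.232324 / 0.499352 × 100 = 46.53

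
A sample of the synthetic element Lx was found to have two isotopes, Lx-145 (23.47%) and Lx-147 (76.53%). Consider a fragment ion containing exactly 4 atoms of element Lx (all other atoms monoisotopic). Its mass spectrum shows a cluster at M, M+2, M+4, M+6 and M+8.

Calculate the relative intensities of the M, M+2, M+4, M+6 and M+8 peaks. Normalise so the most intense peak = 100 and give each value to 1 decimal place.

Each Lx atom is independently Lx-145 (p = 0.2347) or Lx-147 (q = 0.7653); the cluster is the binomial expansion (p + q)^4.
P(M) = 0.2347^4 = 0.003034
P(M+2) = 4 × 0.2347^3 × 0.7653^1 = 0.039576
P(M+4) = 6 × 0.2347^2 × 0.7653^2 = 0.193571
P(M+6) = 4 × 0.2347^1 × 0.7653^3 = 0.420793
P(M+8) = 0.7653^4 = 0.343026
The M+6 peak is largest (0.420793); scaling to 100 gives 0.7 : 9.4 : 46.0 : 100.0 : 81.5.

0.7 : 9.4 : 46.0 : 100.0 : 81.5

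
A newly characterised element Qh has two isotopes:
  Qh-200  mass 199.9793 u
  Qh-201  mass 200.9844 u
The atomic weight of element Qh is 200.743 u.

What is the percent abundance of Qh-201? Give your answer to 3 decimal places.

75.982%

Writing the weighted mean with unknown fraction x of Qh-200:
199.9793·x + 200.9844·(1 − x) = 200.743
(199.9793 − 200.9844)·x = 200.743 − 200.9844
x = -0.2414 / -1.0051 = 0.24018 → 24.018% Qh-200, 75.982% Qh-201.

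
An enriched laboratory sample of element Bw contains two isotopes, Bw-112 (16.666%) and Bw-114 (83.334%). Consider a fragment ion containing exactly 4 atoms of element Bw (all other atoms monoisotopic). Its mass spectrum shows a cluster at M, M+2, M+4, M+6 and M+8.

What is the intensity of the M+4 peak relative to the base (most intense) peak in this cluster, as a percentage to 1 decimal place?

(0.16666 + 0.83334)^4 gives M 0.0008, M+2 0.0154, M+4 0.1157, M+6 0.3858, M+8 0.4823; the largest is M+8.
P(M+8) = C(4,4) × 0.16666^0 × 0.83334^4 = 1 × 1.0000 × 0.48226852 = 0.482269 (base)
P(M+4) = C(4,2) × 0.16666^2 × 0.83334^2 = 6 × 0.02777556 × 0.69445556 = 0.115733
Relative intensity = 0.115733 / 0.482269 × 100 = 24.0

24.0%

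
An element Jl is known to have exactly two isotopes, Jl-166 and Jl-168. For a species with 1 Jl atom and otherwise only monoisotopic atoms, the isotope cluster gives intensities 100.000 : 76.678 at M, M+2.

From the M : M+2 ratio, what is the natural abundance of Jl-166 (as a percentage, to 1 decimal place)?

56.6%

Write p for the Jl-166 fraction. I(M+2)/I(M) = [C(1,1)·p^0·(1−p)] / p^1 = 1·(1−p)/p = 76.678/100.000 = 0.7668
(1−p)/p = 0.7668/1 = 0.7668  ⇒  p = 1/(1 + 0.7668) = 0.5660
Jl-166: 56.6%, Jl-168: 43.4%.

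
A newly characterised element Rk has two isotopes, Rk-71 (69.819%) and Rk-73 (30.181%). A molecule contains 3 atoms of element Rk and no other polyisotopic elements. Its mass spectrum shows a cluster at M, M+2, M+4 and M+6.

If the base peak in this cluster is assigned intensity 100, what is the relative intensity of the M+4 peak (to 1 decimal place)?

(0.69819 + 0.30181)^3 gives M 0.3403, M+2 0.4414, M+4 0.1908, M+6 0.0275; the largest is M+2.
P(M+2) = C(3,1) × 0.69819^2 × 0.30181^1 = 3 × 0.48746928 × 0.30181 = 0.441369 (base)
P(M+4) = C(3,2) × 0.69819^1 × 0.30181^2 = 3 × 0.69819 × 0.09108928 = 0.190793
Relative intensity = 0.190793 / 0.441369 × 100 = 43.2

43.2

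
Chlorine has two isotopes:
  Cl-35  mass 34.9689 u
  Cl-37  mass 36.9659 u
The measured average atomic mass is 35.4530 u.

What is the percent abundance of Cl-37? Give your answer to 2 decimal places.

With x = fraction of Cl-35 (so Cl-37 is 1 − x):
34.9689·x + 36.9659·(1 − x) = 35.4530
(34.9689 − 36.9659)·x = 35.4530 − 36.9659
x = -1.5129 / -1.9970 = 0.75759 → 75.76% Cl-35, 24.24% Cl-37.

24.24%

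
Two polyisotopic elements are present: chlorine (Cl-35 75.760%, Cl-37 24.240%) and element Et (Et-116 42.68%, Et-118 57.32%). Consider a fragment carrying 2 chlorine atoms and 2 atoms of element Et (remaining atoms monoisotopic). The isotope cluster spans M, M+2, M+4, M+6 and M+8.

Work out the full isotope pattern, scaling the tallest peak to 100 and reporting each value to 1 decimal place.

Chlorine pattern (n=2): 0.57395776 : 0.36728448 : 0.05875776
Element Et pattern (n=2): 0.18215824 : 0.48928352 : 0.32855824
Convolve the two distributions (both contribute in 2-u steps):
  M: 0.57395776×0.18215824 = 0.104551
  M+2: 0.57395776×0.48928352 + 0.36728448×0.18215824 = 0.347732
  M+4: 0.57395776×0.32855824 + 0.36728448×0.48928352 + 0.05875776×0.18215824 = 0.378988
  M+6: 0.36728448×0.32855824 + 0.05875776×0.48928352 = 0.149424
  M+8: 0.05875776×0.32855824 = 0.019305
Scale to base peak (0.378988) = 100: 27.6 : 91.8 : 100.0 : 39.4 : 5.1

27.6 : 91.8 : 100.0 : 39.4 : 5.1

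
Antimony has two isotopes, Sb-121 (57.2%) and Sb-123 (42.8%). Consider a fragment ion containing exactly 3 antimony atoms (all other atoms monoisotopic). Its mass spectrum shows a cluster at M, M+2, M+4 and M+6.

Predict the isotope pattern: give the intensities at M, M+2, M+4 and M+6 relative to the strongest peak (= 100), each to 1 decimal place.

44.5 : 100.0 : 74.8 : 18.7

The 3 Sb atoms are independent, so intensities follow the terms of (0.572 + 0.428)^3.
P(M) = 0.572^3 = 0.187149
P(M+2) = 3 × 0.572^2 × 0.428^1 = 0.420104
P(M+4) = 3 × 0.572^1 × 0.428^2 = 0.314344
P(M+6) = 0.428^3 = 0.078403
The M+2 peak is largest (0.420104); scaling to 100 gives 44.5 : 100.0 : 74.8 : 18.7.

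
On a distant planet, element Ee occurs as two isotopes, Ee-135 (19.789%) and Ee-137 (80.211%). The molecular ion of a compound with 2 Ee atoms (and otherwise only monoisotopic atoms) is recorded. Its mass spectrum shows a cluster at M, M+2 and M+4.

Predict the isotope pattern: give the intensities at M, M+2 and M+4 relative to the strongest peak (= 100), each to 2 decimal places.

Each Ee atom is independently Ee-135 (p = 0.19789) or Ee-137 (q = 0.80211); the cluster is the binomial expansion (p + q)^2.
P(M) = 0.19789^2 = 0.039160
P(M+2) = 2 × 0.19789^1 × 0.80211^1 = 0.317459
P(M+4) = 0.80211^2 = 0.643380
The M+4 peak is largest (0.643380); scaling to 100 gives 6.09 : 49.34 : 100.00.

6.09 : 49.34 : 100.00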